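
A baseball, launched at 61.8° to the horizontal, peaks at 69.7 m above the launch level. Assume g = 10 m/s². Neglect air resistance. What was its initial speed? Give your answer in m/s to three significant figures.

42.4 m/s

At the peak v_y = 0, so v_y0 = √(2gH) = √(2 × 10.0 × 69.7) = 37.34 m/s.
v_y0 = v₀ sin θ ⇒ v₀ = 37.34 / sin 61.8° = 42.36 m/s.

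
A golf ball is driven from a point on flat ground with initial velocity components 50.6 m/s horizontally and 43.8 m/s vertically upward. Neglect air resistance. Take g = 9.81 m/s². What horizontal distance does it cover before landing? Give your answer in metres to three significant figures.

Flight time T = 2 v_y0 / g = 8.930 s.
Range: R = vₓ T = 50.60 × 8.930 = 451.8 m.

452 m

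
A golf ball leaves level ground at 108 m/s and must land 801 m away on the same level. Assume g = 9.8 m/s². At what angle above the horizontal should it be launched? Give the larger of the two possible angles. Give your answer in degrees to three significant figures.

68.9°

Level-ground range R = v₀² sin(2θ)/g ⇒ sin(2θ) = gR/v₀² = 9.80 × 801 / 108² = 0.6730.
2θ = 42.30° or 180° − 42.30° = 137.7°, so θ = 21.15° or 68.85°.
The larger angle is 68.85°.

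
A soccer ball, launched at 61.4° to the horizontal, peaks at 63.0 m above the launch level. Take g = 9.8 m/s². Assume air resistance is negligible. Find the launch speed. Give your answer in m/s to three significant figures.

40.0 m/s

At the peak v_y = 0, so v_y0 = √(2gH) = √(2 × 9.80 × 63.0) = 35.14 m/s.
v_y0 = v₀ sin θ ⇒ v₀ = 35.14 / sin 61.4° = 40.02 m/s.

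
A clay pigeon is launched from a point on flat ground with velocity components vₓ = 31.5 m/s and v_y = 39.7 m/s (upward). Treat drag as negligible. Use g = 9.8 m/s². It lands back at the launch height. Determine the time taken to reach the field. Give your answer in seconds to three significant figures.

8.10 s

Time of flight on level ground: T = 2 v_y0 / g = 2 × 39.70 / 9.80 = 8.102 s.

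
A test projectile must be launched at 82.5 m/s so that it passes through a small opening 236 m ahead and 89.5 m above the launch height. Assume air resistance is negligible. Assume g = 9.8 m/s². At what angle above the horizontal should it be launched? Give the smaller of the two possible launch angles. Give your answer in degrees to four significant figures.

Trajectory: y = x tanθ − g x² (1 + tan²θ)/(2v₀²). With x = 236, y = 89.5, v₀ = 82.5, g = 9.80:
40.10 tan²θ − 236 tanθ + (129.6) = 0.
tanθ = [236 ± √(236² − 4 × 40.10 × (129.6))] / (2 × 40.10) = (236 ± 186.8) / 80.19, giving tanθ = 0.6130 or 5.273.
θ = 31.51° or 79.26°; the smaller is 31.51°.

31.51°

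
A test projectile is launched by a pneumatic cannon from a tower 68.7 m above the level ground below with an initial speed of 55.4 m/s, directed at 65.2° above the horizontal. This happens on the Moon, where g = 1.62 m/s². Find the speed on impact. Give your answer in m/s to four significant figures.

Horizontal component vₓ = 55.40 cos 65.2° = 23.24 m/s; vertical v_y0 = 55.40 sin 65.2° = 50.29 m/s.
With up positive and y = 0 at the ground: y(t) = 68.7 + (50.29) t − 0.8100 t². Setting y = 0 and taking the positive root: t = [50.29 + √(50.29² + 2·1.62·68.7)] / 1.62 = (50.29 + 52.46) / 1.62 = 63.42 s.
Vertical velocity at impact: v_y = v_y0 − g t = 50.29 − 1.62 × 63.42 = −52.46 m/s.
Speed: |v| = √(vₓ² + v_y²) = √(23.24² + 52.46²) = 57.37 m/s.

57.37 m/s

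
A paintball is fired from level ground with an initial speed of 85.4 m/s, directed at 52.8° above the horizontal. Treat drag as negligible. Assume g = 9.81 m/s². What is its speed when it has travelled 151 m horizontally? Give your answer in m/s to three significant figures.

64.9 m/s

vₓ = 85.40 cos 52.8° = 51.63 m/s; v_y0 = 85.40 sin 52.8° = 68.02 m/s.
x = vₓ t ⇒ t = 151/51.63 = 2.924 s.
Vertical velocity there: v_y = v_y0 − g t = 68.02 − 9.81 × 2.924 = 39.33 m/s.
Speed: √(vₓ² + v_y²) = √(51.63² + 39.33²) = 64.91 m/s.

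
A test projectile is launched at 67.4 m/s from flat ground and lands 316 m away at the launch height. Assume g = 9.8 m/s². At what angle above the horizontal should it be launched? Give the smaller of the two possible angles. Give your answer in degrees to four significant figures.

21.49°

Level-ground range R = v₀² sin(2θ)/g ⇒ sin(2θ) = gR/v₀² = 9.80 × 316 / 67.4² = 0.6817.
2θ = 42.98° or 180° − 42.98° = 137.0°, so θ = 21.49° or 68.51°.
The smaller angle is 21.49°.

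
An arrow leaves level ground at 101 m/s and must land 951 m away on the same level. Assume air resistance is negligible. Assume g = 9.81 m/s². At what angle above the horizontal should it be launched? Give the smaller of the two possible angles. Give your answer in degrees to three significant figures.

Level-ground range R = v₀² sin(2θ)/g ⇒ sin(2θ) = gR/v₀² = 9.81 × 951 / 101² = 0.9145.
2θ = 66.14° or 180° − 66.14° = 113.9°, so θ = 33.07° or 56.93°.
The smaller angle is 33.07°.

33.1°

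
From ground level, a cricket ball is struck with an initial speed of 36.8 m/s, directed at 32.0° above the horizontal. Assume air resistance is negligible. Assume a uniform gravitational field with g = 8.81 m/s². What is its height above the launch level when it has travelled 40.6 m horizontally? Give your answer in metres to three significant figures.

17.9 m

vₓ = 36.80 cos 32.0° = 31.21 m/s; v_y0 = 36.80 sin 32.0° = 19.50 m/s.
At x = 40.6 m, t = x/vₓ = 40.6/31.21 = 1.301 s.
Height: y = v_y0 t − ½ g t² = 19.50 × 1.301 − 4.405 × 1.301² = 25.37 − 7.455 = 17.91 m.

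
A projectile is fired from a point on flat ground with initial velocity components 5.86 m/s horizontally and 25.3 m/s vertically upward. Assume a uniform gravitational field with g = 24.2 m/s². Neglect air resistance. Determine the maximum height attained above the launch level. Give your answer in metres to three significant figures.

13.2 m

At the apex v_y = 0, so H = v_y0²/(2g) = 25.30²/48.40 = 13.23 m.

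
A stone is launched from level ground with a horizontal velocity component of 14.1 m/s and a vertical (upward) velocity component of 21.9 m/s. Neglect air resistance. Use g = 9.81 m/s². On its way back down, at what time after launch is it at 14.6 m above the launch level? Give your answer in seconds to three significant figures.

3.65 s

Set y = v_y0 t − ½ g t² = 14.6: 4.905 t² − 21.90 t + 14.6 = 0.
t = [21.90 ± √(21.90² − 2·9.81·14.6)] / 9.81 = (21.90 ± 13.90) / 9.81, so t = 0.8157 s or t = 3.649 s.
The descending-branch root is 3.649 s.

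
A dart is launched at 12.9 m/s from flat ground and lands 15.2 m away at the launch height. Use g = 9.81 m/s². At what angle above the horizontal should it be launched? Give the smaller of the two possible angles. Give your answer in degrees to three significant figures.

R = v₀² sin 2θ / g gives sin 2θ = gR/v₀² = 9.81·15.2/12.9² = 0.8961.
2θ = 63.64° or 180° − 63.64° = 116.4°, so θ = 31.82° or 58.18°.
The smaller angle is 31.82°.

31.8°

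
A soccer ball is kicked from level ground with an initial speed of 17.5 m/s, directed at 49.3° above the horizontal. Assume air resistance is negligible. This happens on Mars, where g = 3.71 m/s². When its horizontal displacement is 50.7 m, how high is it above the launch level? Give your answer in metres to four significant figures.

Resolve: vₓ = 17.50 cos 49.3° = 11.41 m/s and v_y0 = 17.50 sin 49.3° = 13.27 m/s.
Time to reach x = 50.7 m: t = x/vₓ = 50.7/11.41 = 4.443 s.
Height: y = v_y0 t − ½ g t² = 13.27 × 4.443 − 1.855 × 4.443² = 58.94 − 36.61 = 22.33 m.

22.33 m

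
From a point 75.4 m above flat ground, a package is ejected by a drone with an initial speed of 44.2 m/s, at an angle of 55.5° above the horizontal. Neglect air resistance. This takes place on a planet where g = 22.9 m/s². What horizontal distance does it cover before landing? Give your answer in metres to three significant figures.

Resolve: vₓ = 44.20 cos 55.5° = 25.04 m/s and v_y0 = 44.20 sin 55.5° = 36.43 m/s.
With up positive and y = 0 at the ground: y(t) = 75.4 + (36.43) t − 11.45 t². Setting y = 0 and taking the positive root: t = [36.43 + √(36.43² + 2·22.9·75.4)] / 22.9 = (36.43 + 69.14) / 22.9 = 4.610 s.
Horizontal distance: R = vₓ t = 25.04 × 4.610 = 115.4 m.

115 m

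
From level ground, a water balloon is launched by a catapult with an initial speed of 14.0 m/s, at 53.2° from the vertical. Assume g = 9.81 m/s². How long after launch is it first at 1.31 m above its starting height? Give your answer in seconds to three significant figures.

vₓ = 14.00 sin 53.2° = 11.21 m/s; v_y0 = 14.00 cos 53.2° = 8.386 m/s.
Height y(t) = 8.386 t − 4.905 t² = 1.31 gives 4.905 t² − 8.386 t + 1.31 = 0.
Quadratic formula: t = (8.386 ± √44.628) / 9.81 = (8.386 ± 6.680) / 9.81 → t = 0.1739 s or 1.536 s.
The first (ascending) time is 0.1739 s.

0.174 s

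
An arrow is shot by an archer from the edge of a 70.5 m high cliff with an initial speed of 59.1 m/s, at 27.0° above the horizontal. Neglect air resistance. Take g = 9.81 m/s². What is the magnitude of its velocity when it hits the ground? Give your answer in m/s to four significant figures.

69.83 m/s

vₓ = 59.10 cos 27.0° = 52.66 m/s; v_y0 = 59.10 sin 27.0° = 26.83 m/s.
Vertical motion (up positive, ground at y = 0): 4.905 t² − (26.83) t − 70.5 = 0, so t = (26.83 + √(26.83² + 2·9.81·70.5)) / 9.81 = (26.83 + 45.86) / 9.81 = 7.410 s.
Vertical velocity at impact: v_y = v_y0 − g t = 26.83 − 9.81 × 7.410 = −45.86 m/s.
Speed: |v| = √(vₓ² + v_y²) = √(52.66² + 45.86²) = 69.83 m/s.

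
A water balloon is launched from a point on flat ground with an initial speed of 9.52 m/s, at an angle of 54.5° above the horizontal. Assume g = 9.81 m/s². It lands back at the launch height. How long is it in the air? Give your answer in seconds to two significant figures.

1.6 s

Horizontal component vₓ = 9.520 cos 54.5° = 5.528 m/s; vertical v_y0 = 9.520 sin 54.5° = 7.750 m/s.
Landing at launch height ⇒ T = 2 v_y0 / g = 2 × 7.750 / 9.81 = 1.580 s.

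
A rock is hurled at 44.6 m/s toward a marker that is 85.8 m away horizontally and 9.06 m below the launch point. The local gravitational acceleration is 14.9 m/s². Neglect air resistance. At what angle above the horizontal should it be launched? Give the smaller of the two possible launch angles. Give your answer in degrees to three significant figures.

13.1°

Trajectory: y = x tanθ − g x² (1 + tan²θ)/(2v₀²). With x = 85.8, y = −9.06, v₀ = 44.6, g = 14.9:
27.57 tan²θ − 85.8 tanθ + (18.51) = 0.
tanθ = [85.8 ± √(85.8² − 4 × 27.57 × (18.51))] / (2 × 27.57) = (85.8 ± 72.94) / 55.14, giving tanθ = 0.2332 or 2.879.
θ = 13.13° or 70.84°; the smaller is 13.13°.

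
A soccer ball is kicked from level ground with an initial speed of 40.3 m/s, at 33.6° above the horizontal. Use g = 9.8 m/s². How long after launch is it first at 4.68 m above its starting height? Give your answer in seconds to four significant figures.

0.2205 s

Resolve: vₓ = 40.30 cos 33.6° = 33.57 m/s and v_y0 = 40.30 sin 33.6° = 22.30 m/s.
Height y(t) = 22.30 t − 4.900 t² = 4.68 gives 4.900 t² − 22.30 t + 4.68 = 0.
Quadratic formula: t = (22.30 ± √405.64) / 9.80 = (22.30 ± 20.14) / 9.80 → t = 0.2205 s or 4.331 s.
The first (ascending) time is 0.2205 s.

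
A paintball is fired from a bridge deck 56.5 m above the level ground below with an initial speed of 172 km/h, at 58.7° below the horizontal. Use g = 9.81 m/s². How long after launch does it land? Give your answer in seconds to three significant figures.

Convert: 172 km/h = 172/3.6 = 47.78 m/s.
Resolve: vₓ = 47.78 cos 58.7° = 24.82 m/s and v_y0 = −40.82 m/s (downward).
With up positive and y = 0 at the ground: y(t) = 56.5 + (−40.82) t − 4.905 t². Setting y = 0 and taking the positive root: t = [−40.82 + √(40.82² + 2·9.81·56.5)] / 9.81 = (−40.82 + 52.68) / 9.81 = 1.209 s.

1.21 s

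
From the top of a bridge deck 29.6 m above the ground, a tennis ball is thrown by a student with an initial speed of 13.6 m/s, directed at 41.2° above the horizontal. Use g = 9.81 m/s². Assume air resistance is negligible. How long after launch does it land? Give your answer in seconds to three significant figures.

3.53 s

vₓ = 13.60 cos 41.2° = 10.23 m/s; v_y0 = 13.60 sin 41.2° = 8.958 m/s.
Vertical motion (up positive, ground at y = 0): 4.905 t² − (8.958) t − 29.6 = 0, so t = (8.958 + √(8.958² + 2·9.81·29.6)) / 9.81 = (8.958 + 25.71) / 9.81 = 3.534 s.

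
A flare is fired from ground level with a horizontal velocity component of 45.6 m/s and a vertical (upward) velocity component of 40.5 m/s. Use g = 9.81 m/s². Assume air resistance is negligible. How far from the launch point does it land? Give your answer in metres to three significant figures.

Time aloft: T = 2 v_y0 / g = 2 × 40.50 / 9.81 = 8.257 s.
Horizontal distance R = vₓ T = 45.60 × 8.257 = 376.5 m.

377 m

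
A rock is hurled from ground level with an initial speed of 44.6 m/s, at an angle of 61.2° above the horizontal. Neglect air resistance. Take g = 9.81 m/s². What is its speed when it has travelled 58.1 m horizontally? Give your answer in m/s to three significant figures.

24.9 m/s

Resolve: vₓ = 44.60 cos 61.2° = 21.49 m/s and v_y0 = 44.60 sin 61.2° = 39.08 m/s.
At x = 58.1 m, t = x/vₓ = 58.1/21.49 = 2.704 s.
Vertical velocity there: v_y = v_y0 − g t = 39.08 − 9.81 × 2.704 = 12.56 m/s.
Speed: √(vₓ² + v_y²) = √(21.49² + 12.56²) = 24.89 m/s.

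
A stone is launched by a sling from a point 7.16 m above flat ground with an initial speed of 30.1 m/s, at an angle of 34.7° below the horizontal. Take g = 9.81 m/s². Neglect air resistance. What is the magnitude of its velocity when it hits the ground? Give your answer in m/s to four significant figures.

Horizontal component vₓ = 30.10 cos 34.7° = 24.75 m/s; vertical v_y0 = −17.14 m/s (downward).
Vertical motion (up positive, ground at y = 0): 4.905 t² − (−17.14) t − 7.16 = 0, so t = (−17.14 + √(17.14² + 2·9.81·7.16)) / 9.81 = (−17.14 + 20.84) / 9.81 = 0.3771 s.
Vertical velocity at impact: v_y = v_y0 − g t = −17.14 − 9.81 × 0.3771 = −20.84 m/s.
Speed: |v| = √(vₓ² + v_y²) = √(24.75² + 20.84²) = 32.35 m/s.

32.35 m/s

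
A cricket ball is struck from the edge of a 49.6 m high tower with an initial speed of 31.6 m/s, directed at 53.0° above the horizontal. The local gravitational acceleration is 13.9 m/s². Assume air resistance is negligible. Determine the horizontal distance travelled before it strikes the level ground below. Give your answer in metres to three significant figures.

Resolve: vₓ = 31.60 cos 53.0° = 19.02 m/s and v_y0 = 31.60 sin 53.0° = 25.24 m/s.
Vertical motion (up positive, ground at y = 0): 6.950 t² − (25.24) t − 49.6 = 0, so t = (25.24 + √(25.24² + 2·13.9·49.6)) / 13.9 = (25.24 + 44.90) / 13.9 = 5.046 s.
Horizontal distance: R = vₓ t = 19.02 × 5.046 = 95.95 m.

96.0 m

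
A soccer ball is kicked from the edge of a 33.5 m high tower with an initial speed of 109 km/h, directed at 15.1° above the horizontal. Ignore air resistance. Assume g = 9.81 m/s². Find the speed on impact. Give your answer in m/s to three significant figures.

39.7 m/s

Convert: 109 km/h = 109/3.6 = 30.28 m/s.
vₓ = 30.28 cos 15.1° = 29.23 m/s; v_y0 = 30.28 sin 15.1° = 7.887 m/s.
With up positive and y = 0 at the ground: y(t) = 33.5 + (7.887) t − 4.905 t². Setting y = 0 and taking the positive root: t = [7.887 + √(7.887² + 2·9.81·33.5)] / 9.81 = (7.887 + 26.82) / 9.81 = 3.538 s.
Vertical velocity at impact: v_y = v_y0 − g t = 7.887 − 9.81 × 3.538 = −26.82 m/s.
Speed: |v| = √(vₓ² + v_y²) = √(29.23² + 26.82²) = 39.67 m/s.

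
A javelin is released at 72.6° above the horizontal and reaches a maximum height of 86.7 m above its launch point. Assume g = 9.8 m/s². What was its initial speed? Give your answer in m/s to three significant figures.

At the peak v_y = 0, so v_y0 = √(2gH) = √(2 × 9.80 × 86.7) = 41.22 m/s.
v_y0 = v₀ sin θ ⇒ v₀ = 41.22 / sin 72.6° = 43.20 m/s.

43.2 m/s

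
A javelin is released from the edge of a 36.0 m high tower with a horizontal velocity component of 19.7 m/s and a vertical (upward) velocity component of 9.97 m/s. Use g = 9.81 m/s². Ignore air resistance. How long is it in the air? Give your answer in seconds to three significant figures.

3.91 s

Vertical motion (up positive, ground at y = 0): 4.905 t² − (9.970) t − 36.0 = 0, so t = (9.970 + √(9.970² + 2·9.81·36.0)) / 9.81 = (9.970 + 28.39) / 9.81 = 3.910 s.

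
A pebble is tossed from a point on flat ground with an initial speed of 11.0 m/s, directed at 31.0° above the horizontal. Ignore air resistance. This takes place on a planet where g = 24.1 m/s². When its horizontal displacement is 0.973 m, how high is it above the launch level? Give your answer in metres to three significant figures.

0.456 m

Resolve: vₓ = 11.00 cos 31.0° = 9.429 m/s and v_y0 = 11.00 sin 31.0° = 5.665 m/s.
x = vₓ t ⇒ t = 0.973/9.429 = 0.1032 s.
Height: y = v_y0 t − ½ g t² = 5.665 × 0.1032 − 12.05 × 0.1032² = 0.5846 − 0.1283 = 0.4563 m.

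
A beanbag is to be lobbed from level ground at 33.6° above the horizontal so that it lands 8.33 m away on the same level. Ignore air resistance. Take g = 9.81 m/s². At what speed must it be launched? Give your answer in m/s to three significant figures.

9.42 m/s

On level ground R = v₀² sin 2θ / g ⇒ v₀ = √(gR / sin 2θ).
v₀ = √(9.81 × 8.33 / sin 67.20°) = √(81.72 / 0.9219) = √88.644 = 9.415 m/s.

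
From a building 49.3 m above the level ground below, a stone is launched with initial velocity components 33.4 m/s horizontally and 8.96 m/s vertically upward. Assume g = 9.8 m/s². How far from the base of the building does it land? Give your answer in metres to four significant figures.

Vertical motion (up positive, ground at y = 0): 4.900 t² − (8.960) t − 49.3 = 0, so t = (8.960 + √(8.960² + 2·9.80·49.3)) / 9.80 = (8.960 + 32.35) / 9.80 = 4.215 s.
Horizontal distance: R = vₓ t = 33.40 × 4.215 = 140.8 m.

140.8 m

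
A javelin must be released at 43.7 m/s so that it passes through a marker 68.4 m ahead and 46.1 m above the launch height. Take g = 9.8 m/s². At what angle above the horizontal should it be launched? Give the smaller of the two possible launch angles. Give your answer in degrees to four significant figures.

46.09°

Trajectory: y = x tanθ − g x² (1 + tan²θ)/(2v₀²). With x = 68.4, y = 46.1, v₀ = 43.7, g = 9.80:
12.00 tan²θ − 68.4 tanθ + (58.10) = 0.
tanθ = [68.4 ± √(68.4² − 4 × 12.00 × (58.10))] / (2 × 12.00) = (68.4 ± 43.46) / 24.01, giving tanθ = 1.039 or 4.659.
θ = 46.09° or 77.89°; the smaller is 46.09°.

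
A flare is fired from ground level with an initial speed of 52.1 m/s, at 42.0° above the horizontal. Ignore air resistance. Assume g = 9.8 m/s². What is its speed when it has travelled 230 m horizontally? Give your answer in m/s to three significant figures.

45.2 m/s

Horizontal component vₓ = 52.10 cos 42.0° = 38.72 m/s; vertical v_y0 = 52.10 sin 42.0° = 34.86 m/s.
Time to reach x = 230 m: t = x/vₓ = 230/38.72 = 5.940 s.
Vertical velocity there: v_y = v_y0 − g t = 34.86 − 9.80 × 5.940 = −23.35 m/s.
Speed: √(vₓ² + v_y²) = √(38.72² + 23.35²) = 45.22 m/s.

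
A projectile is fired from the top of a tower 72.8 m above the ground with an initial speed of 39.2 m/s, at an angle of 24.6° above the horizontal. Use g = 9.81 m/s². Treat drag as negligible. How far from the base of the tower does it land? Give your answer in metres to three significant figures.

Components: vₓ = 39.20 cos 24.6° = 35.64 m/s, v_y0 = 39.20 sin 24.6° = 16.32 m/s.
The projectile lands when y = 72.8 + (16.32) t − ½·9.81·t² = 0. Positive root: t = (16.32 + √(16.32² + 2·9.81·72.8)) / 9.81 = (16.32 + 41.17) / 9.81 = 5.860 s.
Horizontal distance: R = vₓ t = 35.64 × 5.860 = 208.9 m.

209 m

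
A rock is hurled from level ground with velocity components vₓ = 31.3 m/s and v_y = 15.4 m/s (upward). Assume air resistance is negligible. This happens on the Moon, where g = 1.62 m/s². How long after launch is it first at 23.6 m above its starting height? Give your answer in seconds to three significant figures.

Set y = v_y0 t − ½ g t² = 23.6: 0.8100 t² − 15.40 t + 23.6 = 0.
t = [15.40 ± √(15.40² − 2·1.62·23.6)] / 1.62 = (15.40 ± 12.68) / 1.62, so t = 1.681 s or t = 17.33 s.
The first (ascending) time is 1.681 s.

1.68 s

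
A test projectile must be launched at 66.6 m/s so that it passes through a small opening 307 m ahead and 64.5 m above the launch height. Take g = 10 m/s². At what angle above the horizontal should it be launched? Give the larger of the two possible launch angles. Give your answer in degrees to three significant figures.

Trajectory: y = x tanθ − g x² (1 + tan²θ)/(2v₀²). With x = 307, y = 64.5, v₀ = 66.6, g = 10.0:
106.2 tan²θ − 307 tanθ + (170.7) = 0.
tanθ = [307 ± √(307² − 4 × 106.2 × (170.7))] / (2 × 106.2) = (307 ± 147.3) / 212.5, giving tanθ = 0.7517 or 2.138.
θ = 36.93° or 64.93°; the larger is 64.93°.

64.9°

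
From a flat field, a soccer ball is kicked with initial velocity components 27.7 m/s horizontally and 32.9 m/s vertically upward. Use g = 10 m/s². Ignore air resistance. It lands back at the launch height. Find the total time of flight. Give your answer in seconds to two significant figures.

Landing at launch height ⇒ T = 2 v_y0 / g = 2 × 32.90 / 10.0 = 6.580 s.

6.6 s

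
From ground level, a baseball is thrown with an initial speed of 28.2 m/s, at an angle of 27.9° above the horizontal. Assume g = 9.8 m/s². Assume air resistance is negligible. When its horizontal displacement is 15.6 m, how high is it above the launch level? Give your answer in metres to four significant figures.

6.340 m

Resolve: vₓ = 28.20 cos 27.9° = 24.92 m/s and v_y0 = 28.20 sin 27.9° = 13.20 m/s.
Time to reach x = 15.6 m: t = x/vₓ = 15.6/24.92 = 0.6259 s.
Height: y = v_y0 t − ½ g t² = 13.20 × 0.6259 − 4.900 × 0.6259² = 8.260 − 1.920 = 6.340 m.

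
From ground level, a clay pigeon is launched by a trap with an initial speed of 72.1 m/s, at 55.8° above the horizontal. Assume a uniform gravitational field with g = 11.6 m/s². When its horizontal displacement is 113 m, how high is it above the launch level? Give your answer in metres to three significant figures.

121 m

Components: vₓ = 72.10 cos 55.8° = 40.53 m/s, v_y0 = 72.10 sin 55.8° = 59.63 m/s.
Time to reach x = 113 m: t = x/vₓ = 113/40.53 = 2.788 s.
Height: y = v_y0 t − ½ g t² = 59.63 × 2.788 − 5.800 × 2.788² = 166.3 − 45.09 = 121.2 m.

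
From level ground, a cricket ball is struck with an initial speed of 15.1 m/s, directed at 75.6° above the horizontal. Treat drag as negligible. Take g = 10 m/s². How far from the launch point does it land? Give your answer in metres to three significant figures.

11.0 m

Horizontal component vₓ = 15.10 cos 75.6° = 3.755 m/s; vertical v_y0 = 15.10 sin 75.6° = 14.63 m/s.
Flight time T = 2 v_y0 / g = 2.925 s.
Horizontal distance R = vₓ T = 3.755 × 2.925 = 10.98 m.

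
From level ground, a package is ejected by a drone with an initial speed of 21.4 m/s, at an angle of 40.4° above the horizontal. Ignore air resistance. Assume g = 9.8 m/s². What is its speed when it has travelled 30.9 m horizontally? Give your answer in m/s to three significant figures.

Horizontal component vₓ = 21.40 cos 40.4° = 16.30 m/s; vertical v_y0 = 21.40 sin 40.4° = 13.87 m/s.
Time to reach x = 30.9 m: t = x/vₓ = 30.9/16.30 = 1.896 s.
Vertical velocity there: v_y = v_y0 − g t = 13.87 − 9.80 × 1.896 = −4.712 m/s.
Speed: √(vₓ² + v_y²) = √(16.30² + 4.712²) = 16.96 m/s.

17.0 m/s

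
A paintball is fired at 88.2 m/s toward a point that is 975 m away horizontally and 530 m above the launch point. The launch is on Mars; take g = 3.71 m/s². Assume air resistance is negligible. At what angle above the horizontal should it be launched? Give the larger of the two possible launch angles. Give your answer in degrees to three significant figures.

Trajectory: y = x tanθ − g x² (1 + tan²θ)/(2v₀²). With x = 975, y = 530, v₀ = 88.2, g = 3.71:
226.7 tan²θ − 975 tanθ + (756.7) = 0.
tanθ = [975 ± √(975² − 4 × 226.7 × (756.7))] / (2 × 226.7) = (975 ± 514.3) / 453.4, giving tanθ = 1.016 or 3.285.
θ = 45.46° or 73.07°; the larger is 73.07°.

73.1°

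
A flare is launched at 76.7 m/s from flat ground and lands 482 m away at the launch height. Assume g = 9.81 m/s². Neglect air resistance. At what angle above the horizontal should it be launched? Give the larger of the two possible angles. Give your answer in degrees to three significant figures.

63.3°

Level-ground range R = v₀² sin(2θ)/g ⇒ sin(2θ) = gR/v₀² = 9.81 × 482 / 76.7² = 0.8038.
2θ = 53.49° or 180° − 53.49° = 126.5°, so θ = 26.75° or 63.25°.
The larger angle is 63.25°.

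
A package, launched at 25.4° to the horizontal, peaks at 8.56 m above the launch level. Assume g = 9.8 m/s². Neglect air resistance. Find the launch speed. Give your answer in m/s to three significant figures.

30.2 m/s

At the peak v_y = 0, so v_y0 = √(2gH) = √(2 × 9.80 × 8.56) = 12.95 m/s.
v_y0 = v₀ sin θ ⇒ v₀ = 12.95 / sin 25.4° = 30.20 m/s.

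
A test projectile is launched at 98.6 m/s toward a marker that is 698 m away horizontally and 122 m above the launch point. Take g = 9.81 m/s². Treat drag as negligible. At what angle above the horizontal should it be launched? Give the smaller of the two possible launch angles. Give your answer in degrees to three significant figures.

Trajectory: y = x tanθ − g x² (1 + tan²θ)/(2v₀²). With x = 698, y = 122, v₀ = 98.6, g = 9.81:
245.8 tan²θ − 698 tanθ + (367.8) = 0.
tanθ = [698 ± √(698² − 4 × 245.8 × (367.8))] / (2 × 245.8) = (698 ± 354.3) / 491.6, giving tanθ = 0.6990 or 2.141.
θ = 34.95° or 64.96°; the smaller is 34.95°.

35.0°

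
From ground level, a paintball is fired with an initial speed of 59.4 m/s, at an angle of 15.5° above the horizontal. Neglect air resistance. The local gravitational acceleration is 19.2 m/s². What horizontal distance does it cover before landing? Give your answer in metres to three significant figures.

Resolve: vₓ = 59.40 cos 15.5° = 57.24 m/s and v_y0 = 59.40 sin 15.5° = 15.87 m/s.
Flight time T = 2 v_y0 / g = 1.654 s.
Range: R = vₓ T = 57.24 × 1.654 = 94.65 m.

94.6 m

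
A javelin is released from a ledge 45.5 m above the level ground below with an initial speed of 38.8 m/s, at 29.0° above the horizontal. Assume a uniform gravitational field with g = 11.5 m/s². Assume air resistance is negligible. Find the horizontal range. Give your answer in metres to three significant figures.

Resolve: vₓ = 38.80 cos 29.0° = 33.94 m/s and v_y0 = 38.80 sin 29.0° = 18.81 m/s.
Vertical motion (up positive, ground at y = 0): 5.750 t² − (18.81) t − 45.5 = 0, so t = (18.81 + √(18.81² + 2·11.5·45.5)) / 11.5 = (18.81 + 37.42) / 11.5 = 4.890 s.
Horizontal distance: R = vₓ t = 33.94 × 4.890 = 165.9 m.

166 m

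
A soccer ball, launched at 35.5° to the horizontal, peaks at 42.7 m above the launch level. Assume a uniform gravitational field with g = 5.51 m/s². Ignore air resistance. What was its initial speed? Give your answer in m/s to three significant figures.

37.4 m/s

At the peak v_y = 0, so v_y0 = √(2gH) = √(2 × 5.51 × 42.7) = 21.69 m/s.
v_y0 = v₀ sin θ ⇒ v₀ = 21.69 / sin 35.5° = 37.36 m/s.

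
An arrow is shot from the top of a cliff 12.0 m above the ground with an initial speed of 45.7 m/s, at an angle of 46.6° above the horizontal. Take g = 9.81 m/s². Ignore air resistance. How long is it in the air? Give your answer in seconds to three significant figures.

7.11 s

Components: vₓ = 45.70 cos 46.6° = 31.40 m/s, v_y0 = 45.70 sin 46.6° = 33.20 m/s.
The projectile lands when y = 12.0 + (33.20) t − ½·9.81·t² = 0. Positive root: t = (33.20 + √(33.20² + 2·9.81·12.0)) / 9.81 = (33.20 + 36.58) / 9.81 = 7.113 s.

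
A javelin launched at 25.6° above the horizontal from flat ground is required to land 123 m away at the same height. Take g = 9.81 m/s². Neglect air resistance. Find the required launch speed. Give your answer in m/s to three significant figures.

From R = (v₀² / g) sin 2θ: v₀ = √(gR / sin 2θ).
v₀ = √(9.81 × 123 / sin 51.20°) = √(1207 / 0.7793) = √1548.3 = 39.35 m/s.

39.3 m/s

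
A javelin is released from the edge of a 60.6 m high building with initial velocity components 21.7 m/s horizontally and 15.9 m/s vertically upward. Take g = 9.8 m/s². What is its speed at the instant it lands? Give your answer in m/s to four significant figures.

The projectile lands when y = 60.6 + (15.90) t − ½·9.80·t² = 0. Positive root: t = (15.90 + √(15.90² + 2·9.80·60.6)) / 9.80 = (15.90 + 37.95) / 9.80 = 5.495 s.
Vertical velocity at impact: v_y = v_y0 − g t = 15.90 − 9.80 × 5.495 = −37.95 m/s.
Speed: |v| = √(vₓ² + v_y²) = √(21.70² + 37.95²) = 43.72 m/s.

43.72 m/s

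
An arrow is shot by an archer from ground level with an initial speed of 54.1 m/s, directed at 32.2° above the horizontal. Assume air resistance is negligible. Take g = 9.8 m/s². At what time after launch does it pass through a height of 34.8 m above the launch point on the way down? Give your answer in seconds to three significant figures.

Resolve: vₓ = 54.10 cos 32.2° = 45.78 m/s and v_y0 = 54.10 sin 32.2° = 28.83 m/s.
Height y(t) = 28.83 t − 4.900 t² = 34.8 gives 4.900 t² − 28.83 t + 34.8 = 0.
t = [28.83 ± √(28.83² − 2·9.80·34.8)] / 9.80 = (28.83 ± 12.21) / 9.80, so t = 1.696 s or t = 4.187 s.
The descending-branch root is 4.187 s.

4.19 s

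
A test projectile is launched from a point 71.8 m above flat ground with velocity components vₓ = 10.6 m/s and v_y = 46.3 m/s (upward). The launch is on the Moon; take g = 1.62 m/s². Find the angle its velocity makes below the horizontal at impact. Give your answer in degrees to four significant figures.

77.73°

With up positive and y = 0 at the ground: y(t) = 71.8 + (46.30) t − 0.8100 t². Setting y = 0 and taking the positive root: t = [46.30 + √(46.30² + 2·1.62·71.8)] / 1.62 = (46.30 + 48.75) / 1.62 = 58.67 s.
At impact: v_y = v_y0 − g t = −48.75 m/s; vₓ = 10.60 m/s.
Angle below horizontal: arctan(|v_y|/vₓ) = arctan(48.75/10.60) = 77.73°.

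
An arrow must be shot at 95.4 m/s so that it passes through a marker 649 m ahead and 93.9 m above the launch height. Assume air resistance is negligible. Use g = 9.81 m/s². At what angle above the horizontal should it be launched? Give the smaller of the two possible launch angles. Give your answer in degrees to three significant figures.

32.5°

Trajectory: y = x tanθ − g x² (1 + tan²θ)/(2v₀²). With x = 649, y = 93.9, v₀ = 95.4, g = 9.81:
227.0 tan²θ − 649 tanθ + (320.9) = 0.
tanθ = [649 ± √(649² − 4 × 227.0 × (320.9))] / (2 × 227.0) = (649 ± 360.3) / 454.0, giving tanθ = 0.6359 or 2.223.
θ = 32.45° or 65.78°; the smaller is 32.45°.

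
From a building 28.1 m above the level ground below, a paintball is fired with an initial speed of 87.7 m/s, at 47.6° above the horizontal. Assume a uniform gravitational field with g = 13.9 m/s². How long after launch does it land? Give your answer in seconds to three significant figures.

vₓ = 87.70 cos 47.6° = 59.14 m/s; v_y0 = 87.70 sin 47.6° = 64.76 m/s.
The projectile lands when y = 28.1 + (64.76) t − ½·13.9·t² = 0. Positive root: t = (64.76 + √(64.76² + 2·13.9·28.1)) / 13.9 = (64.76 + 70.54) / 13.9 = 9.734 s.

9.73 s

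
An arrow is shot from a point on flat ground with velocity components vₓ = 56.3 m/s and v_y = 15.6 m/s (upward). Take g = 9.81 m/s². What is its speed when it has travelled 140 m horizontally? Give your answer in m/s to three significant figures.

57.0 m/s

Time to reach x = 140 m: t = x/vₓ = 140/56.30 = 2.487 s.
Vertical velocity there: v_y = v_y0 − g t = 15.60 − 9.81 × 2.487 = −8.794 m/s.
Speed: √(vₓ² + v_y²) = √(56.30² + 8.794²) = 56.98 m/s.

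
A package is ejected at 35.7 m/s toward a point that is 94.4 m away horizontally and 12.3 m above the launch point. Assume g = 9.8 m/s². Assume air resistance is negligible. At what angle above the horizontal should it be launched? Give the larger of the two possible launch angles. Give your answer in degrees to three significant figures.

64.7°

Trajectory: y = x tanθ − g x² (1 + tan²θ)/(2v₀²). With x = 94.4, y = 12.3, v₀ = 35.7, g = 9.80:
34.26 tan²θ − 94.4 tanθ + (46.56) = 0.
tanθ = [94.4 ± √(94.4² − 4 × 34.26 × (46.56))] / (2 × 34.26) = (94.4 ± 50.30) / 68.52, giving tanθ = 0.6435 or 2.112.
θ = 32.76° or 64.66°; the larger is 64.66°.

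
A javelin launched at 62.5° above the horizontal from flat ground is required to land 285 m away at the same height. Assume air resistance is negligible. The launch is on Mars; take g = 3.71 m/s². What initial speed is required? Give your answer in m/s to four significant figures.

On level ground R = v₀² sin 2θ / g ⇒ v₀ = √(gR / sin 2θ).
v₀ = √(3.71 × 285 / sin 125.0°) = √(1057 / 0.8192) = √1290.8 = 35.93 m/s.

35.93 m/s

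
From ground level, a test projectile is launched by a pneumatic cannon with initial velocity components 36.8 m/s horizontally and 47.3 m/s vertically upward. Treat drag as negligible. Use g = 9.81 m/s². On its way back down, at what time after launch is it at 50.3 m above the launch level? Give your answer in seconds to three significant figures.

8.43 s

Set y = v_y0 t − ½ g t² = 50.3: 4.905 t² − 47.30 t + 50.3 = 0.
t = [47.30 ± √(47.30² − 2·9.81·50.3)] / 9.81 = (47.30 ± 35.36) / 9.81, so t = 1.217 s or t = 8.426 s.
The descending-branch root is 8.426 s.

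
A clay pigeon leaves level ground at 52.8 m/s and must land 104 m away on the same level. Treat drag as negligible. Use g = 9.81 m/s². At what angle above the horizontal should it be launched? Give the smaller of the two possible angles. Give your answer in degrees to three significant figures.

R = v₀² sin 2θ / g gives sin 2θ = gR/v₀² = 9.81·104/52.8² = 0.3660.
2θ = 21.47° or 180° − 21.47° = 158.5°, so θ = 10.73° or 79.27°.
The smaller angle is 10.73°.

10.7°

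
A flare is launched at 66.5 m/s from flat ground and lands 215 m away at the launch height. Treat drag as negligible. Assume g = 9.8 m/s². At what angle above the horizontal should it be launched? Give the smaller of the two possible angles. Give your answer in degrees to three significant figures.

14.2°

From R = (v₀²/g) sin 2θ: sin 2θ = 9.80 × 215 / 4422.2 = 0.4765.
2θ = 28.45° or 180° − 28.45° = 151.5°, so θ = 14.23° or 75.77°.
The smaller angle is 14.23°.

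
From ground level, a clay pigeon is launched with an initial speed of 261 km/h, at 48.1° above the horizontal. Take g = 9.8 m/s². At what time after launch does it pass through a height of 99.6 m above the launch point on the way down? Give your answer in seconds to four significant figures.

Convert: 261 km/h = 261/3.6 = 72.50 m/s.
Horizontal component vₓ = 72.50 cos 48.1° = 48.42 m/s; vertical v_y0 = 72.50 sin 48.1° = 53.96 m/s.
Height y(t) = 53.96 t − 4.900 t² = 99.6 gives 4.900 t² − 53.96 t + 99.6 = 0.
Quadratic formula: t = (53.96 ± √959.80) / 9.80 = (53.96 ± 30.98) / 9.80 → t = 2.345 s or 8.668 s.
The descending-branch root is 8.668 s.

8.668 s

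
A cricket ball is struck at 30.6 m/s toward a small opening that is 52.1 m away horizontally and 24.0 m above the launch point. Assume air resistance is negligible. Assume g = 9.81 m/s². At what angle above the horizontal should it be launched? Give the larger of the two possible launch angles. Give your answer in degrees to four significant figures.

Trajectory: y = x tanθ − g x² (1 + tan²θ)/(2v₀²). With x = 52.1, y = 24.0, v₀ = 30.6, g = 9.81:
14.22 tan²θ − 52.1 tanθ + (38.22) = 0.
tanθ = [52.1 ± √(52.1² − 4 × 14.22 × (38.22))] / (2 × 14.22) = (52.1 ± 23.25) / 28.44, giving tanθ = 1.014 or 2.650.
θ = 45.41° or 69.32°; the larger is 69.32°.

69.32°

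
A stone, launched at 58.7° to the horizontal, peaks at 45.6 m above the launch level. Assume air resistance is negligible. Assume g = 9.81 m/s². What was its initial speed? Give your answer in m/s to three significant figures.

At the peak v_y = 0, so v_y0 = √(2gH) = √(2 × 9.81 × 45.6) = 29.91 m/s.
v_y0 = v₀ sin θ ⇒ v₀ = 29.91 / sin 58.7° = 35.01 m/s.

35.0 m/s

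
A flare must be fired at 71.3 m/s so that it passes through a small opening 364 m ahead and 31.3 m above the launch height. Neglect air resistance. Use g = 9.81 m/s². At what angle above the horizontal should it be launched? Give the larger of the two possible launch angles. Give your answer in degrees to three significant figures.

66.6°

Trajectory: y = x tanθ − g x² (1 + tan²θ)/(2v₀²). With x = 364, y = 31.3, v₀ = 71.3, g = 9.81:
127.8 tan²θ − 364 tanθ + (159.1) = 0.
tanθ = [364 ± √(364² − 4 × 127.8 × (159.1))] / (2 × 127.8) = (364 ± 226.1) / 255.7, giving tanθ = 0.5394 or 2.308.
θ = 28.34° or 66.57°; the larger is 66.57°.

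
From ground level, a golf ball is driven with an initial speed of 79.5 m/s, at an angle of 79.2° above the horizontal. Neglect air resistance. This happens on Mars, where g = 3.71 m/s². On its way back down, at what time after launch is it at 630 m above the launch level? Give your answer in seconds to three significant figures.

31.2 s

Components: vₓ = 79.50 cos 79.2° = 14.90 m/s, v_y0 = 79.50 sin 79.2° = 78.09 m/s.
Set y = v_y0 t − ½ g t² = 630: 1.855 t² − 78.09 t + 630 = 0.
Quadratic formula: t = (78.09 ± √1423.7) / 3.71 = (78.09 ± 37.73) / 3.71 → t = 10.88 s or 31.22 s.
The descending-branch root is 31.22 s.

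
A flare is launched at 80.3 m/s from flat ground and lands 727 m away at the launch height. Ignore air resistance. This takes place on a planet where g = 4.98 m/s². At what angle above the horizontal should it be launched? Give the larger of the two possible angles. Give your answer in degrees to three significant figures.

72.9°

From R = (v₀²/g) sin 2θ: sin 2θ = 4.98 × 727 / 6448.1 = 0.5615.
2θ = 34.16° or 180° − 34.16° = 145.8°, so θ = 17.08° or 72.92°.
The larger angle is 72.92°.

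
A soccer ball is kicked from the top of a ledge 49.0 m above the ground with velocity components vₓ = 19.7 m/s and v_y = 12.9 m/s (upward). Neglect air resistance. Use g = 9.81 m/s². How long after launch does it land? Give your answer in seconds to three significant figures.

4.74 s

Vertical motion (up positive, ground at y = 0): 4.905 t² − (12.90) t − 49.0 = 0, so t = (12.90 + √(12.90² + 2·9.81·49.0)) / 9.81 = (12.90 + 33.58) / 9.81 = 4.738 s.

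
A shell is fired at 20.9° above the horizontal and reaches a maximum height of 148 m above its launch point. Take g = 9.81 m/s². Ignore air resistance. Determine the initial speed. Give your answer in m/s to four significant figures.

At the peak v_y = 0, so v_y0 = √(2gH) = √(2 × 9.81 × 148) = 53.89 m/s.
v_y0 = v₀ sin θ ⇒ v₀ = 53.89 / sin 20.9° = 151.1 m/s.

151.1 m/s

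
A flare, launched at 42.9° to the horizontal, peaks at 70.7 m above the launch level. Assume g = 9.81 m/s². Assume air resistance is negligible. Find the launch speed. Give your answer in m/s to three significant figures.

54.7 m/s

At the peak v_y = 0, so v_y0 = √(2gH) = √(2 × 9.81 × 70.7) = 37.24 m/s.
v_y0 = v₀ sin θ ⇒ v₀ = 37.24 / sin 42.9° = 54.71 m/s.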